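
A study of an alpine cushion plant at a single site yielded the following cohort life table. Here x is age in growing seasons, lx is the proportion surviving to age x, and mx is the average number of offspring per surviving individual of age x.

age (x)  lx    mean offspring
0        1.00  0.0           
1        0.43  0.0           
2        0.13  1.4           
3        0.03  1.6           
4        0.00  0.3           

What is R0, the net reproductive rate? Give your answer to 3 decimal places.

lx·mx by age: 0, 0, 0.182, 0.048, 0
R0 = Σ lx·mx = 0.23 → 0.230

0.230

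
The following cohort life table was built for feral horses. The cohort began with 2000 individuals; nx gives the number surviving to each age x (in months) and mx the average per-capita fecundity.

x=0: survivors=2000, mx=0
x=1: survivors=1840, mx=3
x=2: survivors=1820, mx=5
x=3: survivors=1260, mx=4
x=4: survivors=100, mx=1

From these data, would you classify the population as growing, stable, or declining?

growing

lx = nx/n0 = nx/2000: 1, 0.92, 0.91, 0.63, 0.05
R0 = Σ lx·mx = 0 + 2.76 + 4.55 + 2.52 + 0.05 = 9.88
R0 > 1, so the population is growing.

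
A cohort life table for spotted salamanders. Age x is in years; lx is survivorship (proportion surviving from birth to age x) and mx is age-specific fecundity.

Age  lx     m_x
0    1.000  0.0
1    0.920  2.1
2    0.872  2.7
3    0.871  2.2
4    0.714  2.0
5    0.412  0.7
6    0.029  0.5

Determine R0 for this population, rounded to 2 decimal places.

7.93

lx·mx by age: 0, 1.932, 2.3544, 1.9162, 1.428, 0.2884, 0.0145
R0 = Σ lx·mx = 7.9335 → 7.93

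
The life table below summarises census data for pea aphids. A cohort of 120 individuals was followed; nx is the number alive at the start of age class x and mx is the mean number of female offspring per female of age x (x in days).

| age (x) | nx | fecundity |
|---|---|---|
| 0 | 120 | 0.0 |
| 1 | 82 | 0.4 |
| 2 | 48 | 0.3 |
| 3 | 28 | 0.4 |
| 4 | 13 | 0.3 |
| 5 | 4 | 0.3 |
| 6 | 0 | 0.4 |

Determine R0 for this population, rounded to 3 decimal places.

lx = nx/n0 = nx/120: 1, 0.68333…, 0.4, 0.23333…, 0.10833…, 0.03333…, 0
lx·mx by age: 0, 0.273333…, 0.12, 0.093333…, 0.0325…, 0.01…, 0
R0 = Σ lx·mx = 0.529167… → 0.529

0.529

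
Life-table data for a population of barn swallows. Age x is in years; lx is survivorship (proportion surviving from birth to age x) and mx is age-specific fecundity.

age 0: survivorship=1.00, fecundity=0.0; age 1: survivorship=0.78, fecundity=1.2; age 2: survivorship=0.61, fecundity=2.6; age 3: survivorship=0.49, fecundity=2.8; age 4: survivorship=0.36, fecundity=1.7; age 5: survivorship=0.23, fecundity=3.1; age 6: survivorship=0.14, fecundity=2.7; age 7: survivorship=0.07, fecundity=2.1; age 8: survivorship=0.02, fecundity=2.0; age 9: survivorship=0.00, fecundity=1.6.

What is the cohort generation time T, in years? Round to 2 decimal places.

lx·mx: 0, 0.936, 1.586, 1.372, 0.612, 0.713, 0.378, 0.147, 0.04, 0 → R0 = 5.784
x·lx·mx: 0, 0.936, 3.172, 4.116, 2.448, 3.565, 2.268, 1.029, 0.32, 0 → Σ = 17.854
T = 17.854 / 5.784 = 3.086791… → 3.09

3.09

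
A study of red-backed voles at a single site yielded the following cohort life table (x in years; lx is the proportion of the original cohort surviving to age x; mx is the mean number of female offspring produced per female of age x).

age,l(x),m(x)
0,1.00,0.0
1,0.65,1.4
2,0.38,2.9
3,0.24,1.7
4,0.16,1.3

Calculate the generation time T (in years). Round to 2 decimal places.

lx·mx: 0, 0.91, 1.102, 0.408, 0.208 → R0 = 2.628
x·lx·mx: 0, 0.91, 2.204, 1.224, 0.832 → Σ = 5.17
T = 5.17 / 2.628 = 1.967275… → 1.97

1.97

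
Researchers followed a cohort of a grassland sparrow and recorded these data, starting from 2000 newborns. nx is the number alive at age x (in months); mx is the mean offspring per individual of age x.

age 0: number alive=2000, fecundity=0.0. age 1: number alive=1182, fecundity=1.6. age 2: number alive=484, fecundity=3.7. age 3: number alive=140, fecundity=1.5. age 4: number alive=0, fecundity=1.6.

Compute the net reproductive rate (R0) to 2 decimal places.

1.95

lx = nx/n0 = nx/2000: 1, 0.591, 0.242, 0.07, 0
lx·mx by age: 0, 0.9456, 0.8954, 0.105, 0
R0 = Σ lx·mx = 1.946 → 1.95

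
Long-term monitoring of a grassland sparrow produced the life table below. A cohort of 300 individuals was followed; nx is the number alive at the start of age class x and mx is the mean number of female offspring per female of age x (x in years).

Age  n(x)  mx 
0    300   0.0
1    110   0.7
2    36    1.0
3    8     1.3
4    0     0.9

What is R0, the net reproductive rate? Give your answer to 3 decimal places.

lx = nx/n0 = nx/300: 1, 0.36667…, 0.12, 0.02667…, 0
lx·mx by age: 0, 0.256667…, 0.12, 0.034667…, 0
R0 = Σ lx·mx = 0.411333… → 0.411

0.411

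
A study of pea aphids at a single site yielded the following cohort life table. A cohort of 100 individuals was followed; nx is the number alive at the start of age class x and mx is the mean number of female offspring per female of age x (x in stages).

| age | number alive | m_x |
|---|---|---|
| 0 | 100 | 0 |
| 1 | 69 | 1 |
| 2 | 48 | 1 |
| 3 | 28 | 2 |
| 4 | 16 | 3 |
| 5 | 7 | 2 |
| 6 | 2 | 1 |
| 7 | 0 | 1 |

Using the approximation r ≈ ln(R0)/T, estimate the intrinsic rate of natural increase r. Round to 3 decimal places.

0.337

lx = nx/n0 = nx/100: 1, 0.69, 0.48, 0.28, 0.16, 0.07, 0.02, 0
R0 = Σ lx·mx = 0 + 0.69 + 0.48 + 0.56 + 0.48 + 0.14 + 0.02 + 0 = 2.37
Σ x·lx·mx = 6.07; T = 6.07/2.37 = 2.56118…
r ≈ ln(R0)/T = ln(2.37)/2.56118… = 0.33691… → 0.337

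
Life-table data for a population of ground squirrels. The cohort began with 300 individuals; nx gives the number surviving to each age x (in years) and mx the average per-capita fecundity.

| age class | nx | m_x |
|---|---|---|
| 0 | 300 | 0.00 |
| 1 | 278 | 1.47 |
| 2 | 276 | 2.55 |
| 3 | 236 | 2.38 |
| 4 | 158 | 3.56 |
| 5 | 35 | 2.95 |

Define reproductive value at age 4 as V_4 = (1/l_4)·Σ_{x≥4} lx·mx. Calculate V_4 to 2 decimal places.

lx = nx/n0 = nx/300: 1, 0.92667…, 0.92, 0.78667…, 0.52667…, 0.11667…
lx·mx for x ≥ 4: 1.874933…, 0.344167… → sum = 2.2191…
V_4 = 2.2191… / l_4 = 2.2191… / 0.526667… = 4.213481… → 4.21

4.21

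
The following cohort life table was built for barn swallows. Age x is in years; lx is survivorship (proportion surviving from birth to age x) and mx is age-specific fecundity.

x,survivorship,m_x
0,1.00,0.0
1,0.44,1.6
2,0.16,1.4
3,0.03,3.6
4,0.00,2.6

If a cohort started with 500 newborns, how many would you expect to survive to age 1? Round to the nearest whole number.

220

Expected survivors = N0 · l_1 = 500 × 0.44 = 220 → 220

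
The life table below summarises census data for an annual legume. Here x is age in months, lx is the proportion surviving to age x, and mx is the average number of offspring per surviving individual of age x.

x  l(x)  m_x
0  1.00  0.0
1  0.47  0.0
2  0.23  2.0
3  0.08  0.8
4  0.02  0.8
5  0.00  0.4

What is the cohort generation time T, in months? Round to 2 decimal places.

lx·mx: 0, 0, 0.46, 0.064, 0.016, 0 → R0 = 0.54
x·lx·mx: 0, 0, 0.92, 0.192, 0.064, 0 → Σ = 1.176
T = 1.176 / 0.54 = 2.177778… → 2.18

2.18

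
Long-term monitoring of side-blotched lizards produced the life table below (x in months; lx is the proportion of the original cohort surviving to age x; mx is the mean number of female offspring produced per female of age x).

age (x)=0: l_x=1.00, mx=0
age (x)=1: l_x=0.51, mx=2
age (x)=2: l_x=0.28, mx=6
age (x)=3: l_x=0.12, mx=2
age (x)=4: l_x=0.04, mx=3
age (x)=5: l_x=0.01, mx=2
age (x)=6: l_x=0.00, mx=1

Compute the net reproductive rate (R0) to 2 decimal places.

3.08

lx·mx by age: 0, 1.02, 1.68, 0.24, 0.12, 0.02, 0
R0 = Σ lx·mx = 3.08 → 3.08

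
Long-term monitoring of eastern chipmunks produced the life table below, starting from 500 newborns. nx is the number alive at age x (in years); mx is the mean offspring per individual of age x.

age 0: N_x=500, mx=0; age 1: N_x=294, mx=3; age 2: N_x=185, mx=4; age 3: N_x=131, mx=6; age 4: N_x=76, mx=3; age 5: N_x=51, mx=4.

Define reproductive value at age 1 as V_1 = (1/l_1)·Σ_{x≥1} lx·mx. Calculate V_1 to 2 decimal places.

9.66

lx = nx/n0 = nx/500: 1, 0.588, 0.37, 0.262, 0.152, 0.102
lx·mx for x ≥ 1: 1.764, 1.48, 1.572, 0.456, 0.408 → sum = 5.68
V_1 = 5.68 / l_1 = 5.68 / 0.588 = 9.659864… → 9.66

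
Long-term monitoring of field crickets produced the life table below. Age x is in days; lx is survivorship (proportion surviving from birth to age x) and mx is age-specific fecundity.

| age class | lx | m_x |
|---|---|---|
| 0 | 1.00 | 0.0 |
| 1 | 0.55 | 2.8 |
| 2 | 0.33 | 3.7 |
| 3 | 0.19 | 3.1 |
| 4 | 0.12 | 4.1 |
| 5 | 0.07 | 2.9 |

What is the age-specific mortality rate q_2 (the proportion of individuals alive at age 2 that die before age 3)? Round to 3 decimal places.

q_2 = (l_2 − l_3) / l_2 = (0.33 − 0.19) / 0.33
     = 0.14 / 0.33 = 0.424242… → 0.424

0.424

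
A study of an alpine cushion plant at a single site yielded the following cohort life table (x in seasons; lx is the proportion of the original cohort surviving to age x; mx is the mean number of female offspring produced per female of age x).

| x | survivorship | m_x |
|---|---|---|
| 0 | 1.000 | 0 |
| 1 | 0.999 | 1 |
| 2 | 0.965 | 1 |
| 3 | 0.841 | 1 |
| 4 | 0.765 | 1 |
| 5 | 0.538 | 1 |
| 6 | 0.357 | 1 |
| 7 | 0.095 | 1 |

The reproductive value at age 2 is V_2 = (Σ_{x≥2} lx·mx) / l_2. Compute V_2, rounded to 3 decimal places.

3.690

lx·mx for x ≥ 2: 0.965, 0.841, 0.765, 0.538, 0.357, 0.095 → sum = 3.561
V_2 = 3.561 / l_2 = 3.561 / 0.965 = 3.690155… → 3.690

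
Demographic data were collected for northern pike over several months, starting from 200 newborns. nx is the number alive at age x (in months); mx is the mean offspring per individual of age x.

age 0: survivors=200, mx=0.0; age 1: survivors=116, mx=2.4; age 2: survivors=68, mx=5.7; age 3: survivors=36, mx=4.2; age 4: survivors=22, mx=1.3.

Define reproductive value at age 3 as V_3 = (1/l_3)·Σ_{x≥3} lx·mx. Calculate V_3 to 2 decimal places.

lx = nx/n0 = nx/200: 1, 0.58, 0.34, 0.18, 0.11
lx·mx for x ≥ 3: 0.756, 0.143 → sum = 0.899
V_3 = 0.899 / l_3 = 0.899 / 0.18 = 4.994444… → 4.99

4.99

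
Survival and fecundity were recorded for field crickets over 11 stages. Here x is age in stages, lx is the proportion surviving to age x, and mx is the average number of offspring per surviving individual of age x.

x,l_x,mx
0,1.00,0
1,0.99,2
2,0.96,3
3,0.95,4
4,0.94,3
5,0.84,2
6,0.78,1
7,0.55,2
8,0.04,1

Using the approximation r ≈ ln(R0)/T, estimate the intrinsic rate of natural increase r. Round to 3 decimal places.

0.794

R0 = Σ lx·mx = 0 + 1.98 + 2.88 + 3.8 + 2.82 + 1.68 + 0.78 + 1.1 + 0.04 = 15.08
Σ x·lx·mx = 51.52; T = 51.52/15.08 = 3.41645…
r ≈ ln(R0)/T = ln(15.08)/3.41645… = 0.79421… → 0.794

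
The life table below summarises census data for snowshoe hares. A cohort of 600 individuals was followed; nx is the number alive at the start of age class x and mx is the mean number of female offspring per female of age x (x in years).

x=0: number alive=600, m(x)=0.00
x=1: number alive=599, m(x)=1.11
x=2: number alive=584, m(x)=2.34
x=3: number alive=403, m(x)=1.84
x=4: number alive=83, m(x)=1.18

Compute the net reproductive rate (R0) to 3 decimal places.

4.785

lx = nx/n0 = nx/600: 1, 0.99833…, 0.97333…, 0.67167…, 0.13833…
lx·mx by age: 0, 1.10815…, 2.2776…, 1.235867…, 0.163233…
R0 = Σ lx·mx = 4.78485… → 4.785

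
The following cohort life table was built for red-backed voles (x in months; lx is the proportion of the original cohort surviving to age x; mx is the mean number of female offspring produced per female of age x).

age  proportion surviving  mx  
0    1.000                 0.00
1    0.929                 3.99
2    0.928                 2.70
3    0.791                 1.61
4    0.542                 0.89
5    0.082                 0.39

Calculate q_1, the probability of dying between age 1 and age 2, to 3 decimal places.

0.001

q_1 = (l_1 − l_2) / l_1 = (0.929 − 0.928) / 0.929
     = 0.001 / 0.929 = 0.001076… → 0.001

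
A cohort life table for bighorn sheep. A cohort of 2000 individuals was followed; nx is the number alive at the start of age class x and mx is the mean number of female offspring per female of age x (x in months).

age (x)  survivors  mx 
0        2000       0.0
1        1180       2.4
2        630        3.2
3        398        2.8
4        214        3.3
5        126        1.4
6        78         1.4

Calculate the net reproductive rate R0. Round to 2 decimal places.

lx = nx/n0 = nx/2000: 1, 0.59, 0.315, 0.199, 0.107, 0.063, 0.039
lx·mx by age: 0, 1.416, 1.008, 0.5572, 0.3531, 0.0882, 0.0546
R0 = Σ lx·mx = 3.4771 → 3.48

3.48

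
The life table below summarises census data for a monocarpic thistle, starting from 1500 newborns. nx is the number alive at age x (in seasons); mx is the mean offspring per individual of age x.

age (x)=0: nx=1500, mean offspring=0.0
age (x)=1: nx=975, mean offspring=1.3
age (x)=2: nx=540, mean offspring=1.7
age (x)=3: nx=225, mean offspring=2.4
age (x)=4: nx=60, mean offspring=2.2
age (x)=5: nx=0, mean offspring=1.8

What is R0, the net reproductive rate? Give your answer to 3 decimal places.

lx = nx/n0 = nx/1500: 1, 0.65, 0.36, 0.15, 0.04, 0
lx·mx by age: 0, 0.845, 0.612, 0.36, 0.088, 0
R0 = Σ lx·mx = 1.905 → 1.905

1.905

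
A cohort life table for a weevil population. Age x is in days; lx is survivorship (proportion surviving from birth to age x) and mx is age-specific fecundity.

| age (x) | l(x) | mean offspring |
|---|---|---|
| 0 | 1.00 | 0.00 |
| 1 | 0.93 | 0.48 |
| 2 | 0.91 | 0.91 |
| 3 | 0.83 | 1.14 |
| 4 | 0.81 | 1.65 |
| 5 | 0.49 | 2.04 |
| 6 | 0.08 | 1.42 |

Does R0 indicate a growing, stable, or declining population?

R0 = Σ lx·mx = 0 + 0.4464 + 0.8281 + 0.9462 + 1.3365 + 0.9996 + 0.1136 = 4.6704
R0 > 1, so the population is growing.

growing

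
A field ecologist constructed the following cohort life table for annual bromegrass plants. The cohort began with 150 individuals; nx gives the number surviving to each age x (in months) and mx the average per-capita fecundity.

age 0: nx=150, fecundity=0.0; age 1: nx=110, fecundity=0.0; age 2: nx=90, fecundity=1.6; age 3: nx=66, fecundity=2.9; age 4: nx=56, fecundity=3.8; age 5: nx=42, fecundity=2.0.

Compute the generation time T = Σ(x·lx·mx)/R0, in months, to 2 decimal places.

lx = nx/n0 = nx/150: 1, 0.73333…, 0.6, 0.44, 0.37333…, 0.28
lx·mx: 0, 0, 0.96, 1.276, 1.418667…, 0.56 → R0 = 4.214667…
x·lx·mx: 0, 0, 1.92, 3.828, 5.674667…, 2.8 → Σ = 14.222667…
T = 14.222667… / 4.214667… = 3.374565… → 3.37

3.37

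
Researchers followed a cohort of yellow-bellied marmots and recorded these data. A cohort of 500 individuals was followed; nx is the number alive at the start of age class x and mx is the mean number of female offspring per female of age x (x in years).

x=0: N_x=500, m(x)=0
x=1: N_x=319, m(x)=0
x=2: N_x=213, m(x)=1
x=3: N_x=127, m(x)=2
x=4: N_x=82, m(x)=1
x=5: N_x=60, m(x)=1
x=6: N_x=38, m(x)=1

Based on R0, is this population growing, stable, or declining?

lx = nx/n0 = nx/500: 1, 0.638, 0.426, 0.254, 0.164, 0.12, 0.076
R0 = Σ lx·mx = 0 + 0 + 0.426 + 0.508 + 0.164 + 0.12 + 0.076 = 1.294
R0 > 1, so the population is growing.

growing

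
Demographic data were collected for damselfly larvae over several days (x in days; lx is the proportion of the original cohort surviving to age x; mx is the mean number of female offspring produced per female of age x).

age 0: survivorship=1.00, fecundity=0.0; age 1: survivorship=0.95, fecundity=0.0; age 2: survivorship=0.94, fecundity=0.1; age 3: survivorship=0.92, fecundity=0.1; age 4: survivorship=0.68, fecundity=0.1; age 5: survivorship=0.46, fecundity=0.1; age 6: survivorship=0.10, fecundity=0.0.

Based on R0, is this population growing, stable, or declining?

declining

R0 = Σ lx·mx = 0 + 0 + 0.094 + 0.092 + 0.068 + 0.046 + 0 = 0.3
R0 < 1, so the population is declining.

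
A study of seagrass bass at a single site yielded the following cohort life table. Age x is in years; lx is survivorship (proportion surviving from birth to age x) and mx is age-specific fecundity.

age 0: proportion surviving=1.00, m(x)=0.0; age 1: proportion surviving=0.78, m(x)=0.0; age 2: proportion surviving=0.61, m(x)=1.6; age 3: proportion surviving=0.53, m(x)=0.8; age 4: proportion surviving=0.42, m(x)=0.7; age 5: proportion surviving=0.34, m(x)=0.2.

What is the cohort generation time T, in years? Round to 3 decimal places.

lx·mx: 0, 0, 0.976, 0.424, 0.294, 0.068 → R0 = 1.762
x·lx·mx: 0, 0, 1.952, 1.272, 1.176, 0.34 → Σ = 4.74
T = 4.74 / 1.762 = 2.690125… → 2.690

2.690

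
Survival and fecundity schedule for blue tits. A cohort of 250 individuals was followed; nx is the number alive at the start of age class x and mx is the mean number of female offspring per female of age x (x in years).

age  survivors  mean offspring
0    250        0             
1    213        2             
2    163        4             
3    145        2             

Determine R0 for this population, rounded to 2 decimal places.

lx = nx/n0 = nx/250: 1, 0.852, 0.652, 0.58
lx·mx by age: 0, 1.704, 2.608, 1.16
R0 = Σ lx·mx = 5.472 → 5.47

5.47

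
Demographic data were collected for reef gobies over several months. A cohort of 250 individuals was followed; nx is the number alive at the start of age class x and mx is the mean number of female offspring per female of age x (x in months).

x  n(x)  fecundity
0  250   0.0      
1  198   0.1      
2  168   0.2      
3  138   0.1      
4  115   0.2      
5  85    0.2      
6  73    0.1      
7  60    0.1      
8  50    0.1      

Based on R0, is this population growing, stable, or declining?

lx = nx/n0 = nx/250: 1, 0.792, 0.672, 0.552, 0.46, 0.34, 0.292, 0.24, 0.2
R0 = Σ lx·mx = 0 + 0.0792 + 0.1344 + 0.0552 + 0.092 + 0.068 + 0.0292 + 0.024 + 0.02 = 0.502
R0 < 1, so the population is declining.

declining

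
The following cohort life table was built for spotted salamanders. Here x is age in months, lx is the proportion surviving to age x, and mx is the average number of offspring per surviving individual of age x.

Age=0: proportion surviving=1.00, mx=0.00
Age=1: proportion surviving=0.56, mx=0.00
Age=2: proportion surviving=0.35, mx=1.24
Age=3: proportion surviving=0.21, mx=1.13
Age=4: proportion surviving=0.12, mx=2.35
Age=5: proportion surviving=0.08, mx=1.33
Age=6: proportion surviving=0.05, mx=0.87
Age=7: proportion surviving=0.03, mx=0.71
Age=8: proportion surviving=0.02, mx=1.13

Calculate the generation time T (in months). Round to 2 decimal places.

lx·mx: 0, 0, 0.434, 0.2373, 0.282, 0.1064, 0.0435, 0.0213, 0.0226 → R0 = 1.1471
x·lx·mx: 0, 0, 0.868, 0.7119, 1.128, 0.532, 0.261, 0.1491, 0.1808 → Σ = 3.8308
T = 3.8308 / 1.1471 = 3.339552… → 3.34

3.34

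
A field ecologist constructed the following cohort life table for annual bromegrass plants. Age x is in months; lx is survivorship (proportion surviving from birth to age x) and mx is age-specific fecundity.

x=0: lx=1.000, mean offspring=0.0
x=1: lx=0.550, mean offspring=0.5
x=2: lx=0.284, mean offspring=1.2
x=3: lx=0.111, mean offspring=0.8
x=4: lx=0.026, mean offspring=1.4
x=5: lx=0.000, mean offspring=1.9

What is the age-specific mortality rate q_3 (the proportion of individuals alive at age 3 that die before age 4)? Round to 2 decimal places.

q_3 = (l_3 − l_4) / l_3 = (0.111 − 0.026) / 0.111
     = 0.085 / 0.111 = 0.765766… → 0.77

0.77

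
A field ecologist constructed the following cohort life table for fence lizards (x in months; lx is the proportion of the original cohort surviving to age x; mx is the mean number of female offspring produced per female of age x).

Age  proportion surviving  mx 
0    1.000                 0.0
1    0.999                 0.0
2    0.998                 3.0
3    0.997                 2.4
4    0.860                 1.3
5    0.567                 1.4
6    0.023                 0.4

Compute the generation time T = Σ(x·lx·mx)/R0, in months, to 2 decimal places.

2.96

lx·mx: 0, 0, 2.994, 2.3928, 1.118, 0.7938, 0.0092 → R0 = 7.3078
x·lx·mx: 0, 0, 5.988, 7.1784, 4.472, 3.969, 0.0552 → Σ = 21.6626
T = 21.6626 / 7.3078 = 2.964312… → 2.96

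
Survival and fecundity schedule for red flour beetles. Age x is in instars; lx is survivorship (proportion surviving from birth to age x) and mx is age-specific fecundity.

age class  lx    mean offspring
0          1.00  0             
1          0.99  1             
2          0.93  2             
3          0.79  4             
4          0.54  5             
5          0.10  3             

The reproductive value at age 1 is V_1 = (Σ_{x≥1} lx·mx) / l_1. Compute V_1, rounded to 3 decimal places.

lx·mx for x ≥ 1: 0.99, 1.86, 3.16, 2.7, 0.3 → sum = 9.01
V_1 = 9.01 / l_1 = 9.01 / 0.99 = 9.10101… → 9.101

9.101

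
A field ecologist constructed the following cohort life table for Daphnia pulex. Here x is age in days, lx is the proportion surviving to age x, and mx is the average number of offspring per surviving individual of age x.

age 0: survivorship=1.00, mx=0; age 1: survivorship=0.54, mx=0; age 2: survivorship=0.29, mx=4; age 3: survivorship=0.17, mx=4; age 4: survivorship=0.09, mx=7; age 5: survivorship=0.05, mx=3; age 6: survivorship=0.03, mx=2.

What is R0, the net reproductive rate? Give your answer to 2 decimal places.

lx·mx by age: 0, 0, 1.16, 0.68, 0.63, 0.15, 0.06
R0 = Σ lx·mx = 2.68 → 2.68

2.68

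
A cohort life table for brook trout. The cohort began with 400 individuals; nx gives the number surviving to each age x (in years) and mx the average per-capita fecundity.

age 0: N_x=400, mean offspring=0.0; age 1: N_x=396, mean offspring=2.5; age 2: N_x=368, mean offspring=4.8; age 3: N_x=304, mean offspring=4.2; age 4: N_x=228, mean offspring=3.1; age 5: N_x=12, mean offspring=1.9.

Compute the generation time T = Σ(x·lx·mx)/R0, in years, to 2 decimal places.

2.37

lx = nx/n0 = nx/400: 1, 0.99, 0.92, 0.76, 0.57, 0.03
lx·mx: 0, 2.475, 4.416, 3.192, 1.767, 0.057 → R0 = 11.907
x·lx·mx: 0, 2.475, 8.832, 9.576, 7.068, 0.285 → Σ = 28.236
T = 28.236 / 11.907 = 2.371378… → 2.37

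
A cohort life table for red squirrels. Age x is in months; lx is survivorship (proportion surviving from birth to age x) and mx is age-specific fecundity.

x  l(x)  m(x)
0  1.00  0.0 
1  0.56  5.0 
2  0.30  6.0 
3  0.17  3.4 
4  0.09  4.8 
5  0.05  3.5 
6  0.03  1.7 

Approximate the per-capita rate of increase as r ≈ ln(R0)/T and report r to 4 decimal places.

0.9323

R0 = Σ lx·mx = 0 + 2.8 + 1.8 + 0.578 + 0.432 + 0.175 + 0.051 = 5.836
Σ x·lx·mx = 11.043; T = 11.043/5.836 = 1.89222…
r ≈ ln(R0)/T = ln(5.836)/1.89222… = 0.932262… → 0.9323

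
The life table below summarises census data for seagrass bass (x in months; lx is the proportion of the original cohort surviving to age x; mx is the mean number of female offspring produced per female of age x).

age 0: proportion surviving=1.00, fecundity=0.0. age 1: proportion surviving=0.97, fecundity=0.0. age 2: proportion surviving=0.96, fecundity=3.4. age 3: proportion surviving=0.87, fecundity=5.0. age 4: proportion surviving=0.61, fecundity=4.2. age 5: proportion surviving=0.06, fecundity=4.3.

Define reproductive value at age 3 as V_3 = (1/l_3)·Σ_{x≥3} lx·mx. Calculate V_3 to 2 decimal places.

lx·mx for x ≥ 3: 4.35, 2.562, 0.258 → sum = 7.17
V_3 = 7.17 / l_3 = 7.17 / 0.87 = 8.241379… → 8.24

8.24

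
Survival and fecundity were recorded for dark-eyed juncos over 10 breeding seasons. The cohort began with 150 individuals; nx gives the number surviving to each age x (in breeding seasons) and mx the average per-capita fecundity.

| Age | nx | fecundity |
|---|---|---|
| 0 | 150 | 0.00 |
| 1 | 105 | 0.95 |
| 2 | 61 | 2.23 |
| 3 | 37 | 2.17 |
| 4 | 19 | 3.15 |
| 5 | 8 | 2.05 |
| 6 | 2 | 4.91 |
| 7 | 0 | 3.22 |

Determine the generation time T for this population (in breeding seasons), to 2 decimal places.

2.47

lx = nx/n0 = nx/150: 1, 0.7, 0.40667…, 0.24667…, 0.12667…, 0.05333…, 0.01333…, 0
lx·mx: 0, 0.665, 0.906867…, 0.535267…, 0.399…, 0.109333…, 0.065467…, 0 → R0 = 2.680933…
x·lx·mx: 0, 0.665, 1.813733…, 1.6058…, 1.596…, 0.546667…, 0.3928…, 0 → Σ = 6.62…
T = 6.62… / 2.680933… = 2.469289… → 2.47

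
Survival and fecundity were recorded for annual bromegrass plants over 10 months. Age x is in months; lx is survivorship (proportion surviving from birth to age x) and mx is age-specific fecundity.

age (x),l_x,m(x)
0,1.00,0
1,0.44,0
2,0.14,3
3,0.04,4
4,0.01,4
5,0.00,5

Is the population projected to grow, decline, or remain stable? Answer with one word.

declining

R0 = Σ lx·mx = 0 + 0 + 0.42 + 0.16 + 0.04 + 0 = 0.62
R0 < 1, so the population is declining.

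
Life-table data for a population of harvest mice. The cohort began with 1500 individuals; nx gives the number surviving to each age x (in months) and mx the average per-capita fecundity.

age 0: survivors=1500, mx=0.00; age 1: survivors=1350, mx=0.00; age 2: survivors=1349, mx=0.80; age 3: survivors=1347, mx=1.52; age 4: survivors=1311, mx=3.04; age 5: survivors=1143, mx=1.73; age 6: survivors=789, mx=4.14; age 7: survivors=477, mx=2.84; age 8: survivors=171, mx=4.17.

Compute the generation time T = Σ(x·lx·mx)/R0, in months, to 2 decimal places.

lx = nx/n0 = nx/1500: 1, 0.9, 0.89933…, 0.898, 0.874, 0.762, 0.526, 0.318, 0.114
lx·mx: 0, 0, 0.719467…, 1.36496, 2.65696, 1.31826, 2.17764, 0.90312, 0.47538 → R0 = 9.615787…
x·lx·mx: 0, 0, 1.438933…, 4.09488, 10.62784, 6.5913, 13.06584, 6.32184, 3.80304 → Σ = 45.943673…
T = 45.943673… / 9.615787… = 4.777942… → 4.78

4.78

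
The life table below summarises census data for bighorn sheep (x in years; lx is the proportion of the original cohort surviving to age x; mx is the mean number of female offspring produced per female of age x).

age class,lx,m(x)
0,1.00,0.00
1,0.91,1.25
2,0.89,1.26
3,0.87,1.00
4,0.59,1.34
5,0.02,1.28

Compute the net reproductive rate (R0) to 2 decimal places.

lx·mx by age: 0, 1.1375, 1.1214, 0.87, 0.7906, 0.0256
R0 = Σ lx·mx = 3.9451 → 3.95

3.95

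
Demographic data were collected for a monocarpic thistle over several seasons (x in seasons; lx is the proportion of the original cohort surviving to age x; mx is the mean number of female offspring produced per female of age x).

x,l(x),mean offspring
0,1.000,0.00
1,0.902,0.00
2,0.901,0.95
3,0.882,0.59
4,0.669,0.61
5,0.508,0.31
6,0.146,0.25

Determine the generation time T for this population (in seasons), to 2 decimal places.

lx·mx: 0, 0, 0.85595, 0.52038, 0.40809, 0.15748, 0.0365 → R0 = 1.9784
x·lx·mx: 0, 0, 1.7119, 1.56114, 1.63236, 0.7874, 0.219 → Σ = 5.9118
T = 5.9118 / 1.9784 = 2.988172… → 2.99

2.99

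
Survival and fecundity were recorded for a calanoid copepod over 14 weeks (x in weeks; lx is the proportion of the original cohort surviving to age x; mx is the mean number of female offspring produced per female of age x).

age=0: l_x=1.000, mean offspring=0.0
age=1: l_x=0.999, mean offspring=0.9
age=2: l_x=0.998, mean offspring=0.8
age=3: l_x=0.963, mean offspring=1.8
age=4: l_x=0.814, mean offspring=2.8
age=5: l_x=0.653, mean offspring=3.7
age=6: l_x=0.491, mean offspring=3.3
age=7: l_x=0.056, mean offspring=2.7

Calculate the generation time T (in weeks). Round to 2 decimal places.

lx·mx: 0, 0.8991, 0.7984, 1.7334, 2.2792, 2.4161, 1.6203, 0.1512 → R0 = 9.8977
x·lx·mx: 0, 0.8991, 1.5968, 5.2002, 9.1168, 12.0805, 9.7218, 1.0584 → Σ = 39.6736
T = 39.6736 / 9.8977 = 4.008366… → 4.01

4.01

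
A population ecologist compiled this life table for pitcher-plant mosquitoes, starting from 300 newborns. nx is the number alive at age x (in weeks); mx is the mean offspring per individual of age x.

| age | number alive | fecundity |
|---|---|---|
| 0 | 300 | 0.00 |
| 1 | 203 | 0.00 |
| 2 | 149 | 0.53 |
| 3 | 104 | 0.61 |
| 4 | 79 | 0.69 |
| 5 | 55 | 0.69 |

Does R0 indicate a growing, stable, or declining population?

declining

lx = nx/n0 = nx/300: 1, 0.67667…, 0.49667…, 0.34667…, 0.26333…, 0.18333…
R0 = Σ lx·mx = 0 + 0 + 0.263233… + 0.211467… + 0.1817… + 0.1265… = 0.7829…
R0 < 1, so the population is declining.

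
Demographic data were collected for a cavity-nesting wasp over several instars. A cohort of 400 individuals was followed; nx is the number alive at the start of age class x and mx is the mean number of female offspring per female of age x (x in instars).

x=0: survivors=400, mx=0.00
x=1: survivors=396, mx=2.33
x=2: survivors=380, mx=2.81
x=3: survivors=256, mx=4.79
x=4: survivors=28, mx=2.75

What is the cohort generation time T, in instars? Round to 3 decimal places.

2.139

lx = nx/n0 = nx/400: 1, 0.99, 0.95, 0.64, 0.07
lx·mx: 0, 2.3067, 2.6695, 3.0656, 0.1925 → R0 = 8.2343
x·lx·mx: 0, 2.3067, 5.339, 9.1968, 0.77 → Σ = 17.6125
T = 17.6125 / 8.2343 = 2.138919… → 2.139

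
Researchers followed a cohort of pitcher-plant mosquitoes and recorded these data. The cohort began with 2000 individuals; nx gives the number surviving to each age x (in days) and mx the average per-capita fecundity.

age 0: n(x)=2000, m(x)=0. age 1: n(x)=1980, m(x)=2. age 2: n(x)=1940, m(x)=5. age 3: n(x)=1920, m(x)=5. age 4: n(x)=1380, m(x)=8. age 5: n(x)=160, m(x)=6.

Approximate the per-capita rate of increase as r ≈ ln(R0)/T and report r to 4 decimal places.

lx = nx/n0 = nx/2000: 1, 0.99, 0.97, 0.96, 0.69, 0.08
R0 = Σ lx·mx = 0 + 1.98 + 4.85 + 4.8 + 5.52 + 0.48 = 17.63
Σ x·lx·mx = 50.56; T = 50.56/17.63 = 2.86784…
r ≈ ln(R0)/T = ln(17.63)/2.86784… = 1.000615… → 1.0006

1.0006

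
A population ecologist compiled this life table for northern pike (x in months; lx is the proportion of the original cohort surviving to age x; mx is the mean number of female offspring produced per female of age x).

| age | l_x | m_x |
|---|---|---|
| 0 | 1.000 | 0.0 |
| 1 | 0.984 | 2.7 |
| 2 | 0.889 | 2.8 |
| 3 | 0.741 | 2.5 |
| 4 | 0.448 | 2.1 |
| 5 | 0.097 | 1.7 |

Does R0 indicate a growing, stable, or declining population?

growing

R0 = Σ lx·mx = 0 + 2.6568 + 2.4892 + 1.8525 + 0.9408 + 0.1649 = 8.1042
R0 > 1, so the population is growing.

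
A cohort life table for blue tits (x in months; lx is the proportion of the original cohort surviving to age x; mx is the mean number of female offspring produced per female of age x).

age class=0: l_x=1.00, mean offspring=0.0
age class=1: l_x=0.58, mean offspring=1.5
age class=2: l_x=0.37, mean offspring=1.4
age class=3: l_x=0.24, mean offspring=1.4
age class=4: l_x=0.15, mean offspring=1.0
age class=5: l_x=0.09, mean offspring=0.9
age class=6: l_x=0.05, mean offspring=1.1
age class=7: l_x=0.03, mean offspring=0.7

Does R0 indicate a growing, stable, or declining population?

growing

R0 = Σ lx·mx = 0 + 0.87 + 0.518 + 0.336 + 0.15 + 0.081 + 0.055 + 0.021 = 2.031
R0 > 1, so the population is growing.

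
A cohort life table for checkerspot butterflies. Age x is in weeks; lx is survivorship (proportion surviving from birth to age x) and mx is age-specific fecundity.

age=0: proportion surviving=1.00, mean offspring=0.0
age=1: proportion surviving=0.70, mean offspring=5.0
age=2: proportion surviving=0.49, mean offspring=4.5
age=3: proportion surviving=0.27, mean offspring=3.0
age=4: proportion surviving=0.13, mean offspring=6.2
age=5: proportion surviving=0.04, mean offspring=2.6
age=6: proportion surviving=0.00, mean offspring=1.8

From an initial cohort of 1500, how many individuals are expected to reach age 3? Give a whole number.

405

Expected survivors = N0 · l_3 = 1500 × 0.27 = 405 → 405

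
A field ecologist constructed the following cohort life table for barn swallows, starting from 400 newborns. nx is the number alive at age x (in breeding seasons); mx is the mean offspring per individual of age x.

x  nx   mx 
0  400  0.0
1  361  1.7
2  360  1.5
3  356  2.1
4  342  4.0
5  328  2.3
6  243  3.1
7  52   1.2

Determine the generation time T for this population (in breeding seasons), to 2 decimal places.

3.75

lx = nx/n0 = nx/400: 1, 0.9025, 0.9, 0.89, 0.855, 0.82, 0.6075, 0.13
lx·mx: 0, 1.53425, 1.35, 1.869, 3.42, 1.886, 1.88325, 0.156 → R0 = 12.0985
x·lx·mx: 0, 1.53425, 2.7, 5.607, 13.68, 9.43, 11.2995, 1.092 → Σ = 45.34275
T = 45.34275 / 12.0985 = 3.747799… → 3.75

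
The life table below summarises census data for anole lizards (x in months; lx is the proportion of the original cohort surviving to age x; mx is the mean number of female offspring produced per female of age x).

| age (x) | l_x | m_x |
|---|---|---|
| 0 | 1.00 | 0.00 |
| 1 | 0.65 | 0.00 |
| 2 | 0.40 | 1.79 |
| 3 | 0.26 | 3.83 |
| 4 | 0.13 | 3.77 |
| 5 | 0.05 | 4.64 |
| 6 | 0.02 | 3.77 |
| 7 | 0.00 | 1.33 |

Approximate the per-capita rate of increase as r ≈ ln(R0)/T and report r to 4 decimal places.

R0 = Σ lx·mx = 0 + 0 + 0.716 + 0.9958 + 0.4901 + 0.232 + 0.0754 + 0 = 2.5093
Σ x·lx·mx = 7.9922; T = 7.9922/2.5093 = 3.18503…
r ≈ ln(R0)/T = ln(2.5093)/3.18503… = 0.288852… → 0.2889

0.2889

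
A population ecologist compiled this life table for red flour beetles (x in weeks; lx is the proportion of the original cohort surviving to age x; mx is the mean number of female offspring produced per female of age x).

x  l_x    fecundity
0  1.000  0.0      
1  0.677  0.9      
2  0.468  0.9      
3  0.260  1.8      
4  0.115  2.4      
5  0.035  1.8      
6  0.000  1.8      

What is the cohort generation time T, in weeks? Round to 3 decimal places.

2.326

lx·mx: 0, 0.6093, 0.4212, 0.468, 0.276, 0.063, 0 → R0 = 1.8375
x·lx·mx: 0, 0.6093, 0.8424, 1.404, 1.104, 0.315, 0 → Σ = 4.2747
T = 4.2747 / 1.8375 = 2.326367… → 2.326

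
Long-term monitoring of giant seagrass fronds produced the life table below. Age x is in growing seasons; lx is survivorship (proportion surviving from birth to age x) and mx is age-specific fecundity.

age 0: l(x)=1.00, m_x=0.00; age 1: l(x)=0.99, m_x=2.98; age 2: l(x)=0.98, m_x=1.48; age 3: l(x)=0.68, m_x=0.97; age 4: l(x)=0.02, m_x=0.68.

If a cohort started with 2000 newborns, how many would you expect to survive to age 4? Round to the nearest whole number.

40

Expected survivors = N0 · l_4 = 2000 × 0.02 = 40 → 40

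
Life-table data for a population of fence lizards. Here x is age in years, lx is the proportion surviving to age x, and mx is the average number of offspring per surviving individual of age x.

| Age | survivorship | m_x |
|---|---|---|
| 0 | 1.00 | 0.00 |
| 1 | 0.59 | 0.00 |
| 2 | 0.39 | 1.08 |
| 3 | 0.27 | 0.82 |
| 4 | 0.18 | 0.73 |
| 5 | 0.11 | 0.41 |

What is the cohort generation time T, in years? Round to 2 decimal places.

lx·mx: 0, 0, 0.4212, 0.2214, 0.1314, 0.0451 → R0 = 0.8191
x·lx·mx: 0, 0, 0.8424, 0.6642, 0.5256, 0.2255 → Σ = 2.2577
T = 2.2577 / 0.8191 = 2.756318… → 2.76

2.76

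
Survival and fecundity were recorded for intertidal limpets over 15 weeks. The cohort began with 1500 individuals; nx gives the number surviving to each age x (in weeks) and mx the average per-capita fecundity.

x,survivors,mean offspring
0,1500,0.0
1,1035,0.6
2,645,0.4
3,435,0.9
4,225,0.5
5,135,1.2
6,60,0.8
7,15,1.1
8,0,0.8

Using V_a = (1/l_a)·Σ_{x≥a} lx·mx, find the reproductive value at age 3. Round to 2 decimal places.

lx = nx/n0 = nx/1500: 1, 0.69, 0.43, 0.29, 0.15, 0.09, 0.04, 0.01, 0
lx·mx for x ≥ 3: 0.261, 0.075, 0.108, 0.032, 0.011, 0 → sum = 0.487
V_3 = 0.487 / l_3 = 0.487 / 0.29 = 1.67931… → 1.68

1.68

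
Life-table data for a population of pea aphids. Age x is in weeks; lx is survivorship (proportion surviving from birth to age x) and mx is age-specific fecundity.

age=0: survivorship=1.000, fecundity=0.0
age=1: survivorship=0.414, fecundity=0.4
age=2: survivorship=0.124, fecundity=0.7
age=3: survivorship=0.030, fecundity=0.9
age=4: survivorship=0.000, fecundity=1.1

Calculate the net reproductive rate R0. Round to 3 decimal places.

lx·mx by age: 0, 0.1656, 0.0868, 0.027, 0
R0 = Σ lx·mx = 0.2794 → 0.279

0.279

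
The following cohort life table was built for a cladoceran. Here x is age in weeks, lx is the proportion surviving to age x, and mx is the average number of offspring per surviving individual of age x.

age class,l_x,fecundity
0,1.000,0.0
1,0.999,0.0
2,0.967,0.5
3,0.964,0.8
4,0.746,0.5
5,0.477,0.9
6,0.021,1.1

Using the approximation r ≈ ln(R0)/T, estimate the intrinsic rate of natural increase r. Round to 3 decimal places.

R0 = Σ lx·mx = 0 + 0 + 0.4835 + 0.7712 + 0.373 + 0.4293 + 0.0231 = 2.0801
Σ x·lx·mx = 7.0577; T = 7.0577/2.0801 = 3.39296…
r ≈ ln(R0)/T = ln(2.0801)/3.39296… = 0.21586… → 0.216

0.216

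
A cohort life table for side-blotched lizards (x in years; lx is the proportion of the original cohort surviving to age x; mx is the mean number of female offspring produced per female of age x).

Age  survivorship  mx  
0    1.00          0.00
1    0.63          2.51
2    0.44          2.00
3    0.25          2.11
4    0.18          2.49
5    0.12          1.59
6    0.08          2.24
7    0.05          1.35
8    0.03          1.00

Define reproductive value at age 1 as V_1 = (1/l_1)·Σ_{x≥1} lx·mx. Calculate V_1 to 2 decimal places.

6.20

lx·mx for x ≥ 1: 1.5813, 0.88, 0.5275, 0.4482, 0.1908, 0.1792, 0.0675, 0.03 → sum = 3.9045
V_1 = 3.9045 / l_1 = 3.9045 / 0.63 = 6.197619… → 6.20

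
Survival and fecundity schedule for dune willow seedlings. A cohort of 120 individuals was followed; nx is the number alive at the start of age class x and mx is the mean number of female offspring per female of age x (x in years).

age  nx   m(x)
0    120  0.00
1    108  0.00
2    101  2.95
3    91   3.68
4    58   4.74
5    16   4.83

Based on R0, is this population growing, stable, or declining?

growing

lx = nx/n0 = nx/120: 1, 0.9, 0.84167…, 0.75833…, 0.48333…, 0.13333…
R0 = Σ lx·mx = 0 + 0 + 2.482917… + 2.790667… + 2.291… + 0.644… = 8.208583…
R0 > 1, so the population is growing.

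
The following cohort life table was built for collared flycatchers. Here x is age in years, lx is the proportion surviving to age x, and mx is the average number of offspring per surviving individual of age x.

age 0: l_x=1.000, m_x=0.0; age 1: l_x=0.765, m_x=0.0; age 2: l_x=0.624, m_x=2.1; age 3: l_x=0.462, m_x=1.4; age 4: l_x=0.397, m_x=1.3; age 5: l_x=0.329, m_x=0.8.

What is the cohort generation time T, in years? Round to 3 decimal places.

2.902

lx·mx: 0, 0, 1.3104, 0.6468, 0.5161, 0.2632 → R0 = 2.7365
x·lx·mx: 0, 0, 2.6208, 1.9404, 2.0644, 1.316 → Σ = 7.9416
T = 7.9416 / 2.7365 = 2.902101… → 2.902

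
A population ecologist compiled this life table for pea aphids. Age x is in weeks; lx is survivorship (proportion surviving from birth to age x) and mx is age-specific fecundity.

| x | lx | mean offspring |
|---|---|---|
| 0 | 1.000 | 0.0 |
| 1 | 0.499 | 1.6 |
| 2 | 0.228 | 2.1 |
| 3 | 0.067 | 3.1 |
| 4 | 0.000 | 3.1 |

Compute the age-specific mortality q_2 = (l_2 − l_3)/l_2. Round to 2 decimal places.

0.71

q_2 = (l_2 − l_3) / l_2 = (0.228 − 0.067) / 0.228
     = 0.161 / 0.228 = 0.70614… → 0.71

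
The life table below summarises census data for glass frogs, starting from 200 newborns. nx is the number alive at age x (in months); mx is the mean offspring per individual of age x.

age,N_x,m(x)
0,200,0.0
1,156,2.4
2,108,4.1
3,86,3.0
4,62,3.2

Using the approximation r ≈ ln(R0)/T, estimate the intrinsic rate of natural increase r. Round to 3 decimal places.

0.834

lx = nx/n0 = nx/200: 1, 0.78, 0.54, 0.43, 0.31
R0 = Σ lx·mx = 0 + 1.872 + 2.214 + 1.29 + 0.992 = 6.368
Σ x·lx·mx = 14.138; T = 14.138/6.368 = 2.22016…
r ≈ ln(R0)/T = ln(6.368)/2.22016… = 0.83385… → 0.834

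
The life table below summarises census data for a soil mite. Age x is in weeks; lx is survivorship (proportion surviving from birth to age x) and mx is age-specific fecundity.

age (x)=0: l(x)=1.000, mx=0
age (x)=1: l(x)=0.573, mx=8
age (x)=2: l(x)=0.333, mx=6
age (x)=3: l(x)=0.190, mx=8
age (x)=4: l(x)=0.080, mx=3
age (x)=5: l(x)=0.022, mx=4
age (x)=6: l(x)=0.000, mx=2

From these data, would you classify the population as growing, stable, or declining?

R0 = Σ lx·mx = 0 + 4.584 + 1.998 + 1.52 + 0.24 + 0.088 + 0 = 8.43
R0 > 1, so the population is growing.

growing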